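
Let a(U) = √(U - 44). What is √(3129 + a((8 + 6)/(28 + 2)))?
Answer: √(704025 + 15*I*√9795)/15 ≈ 55.938 + 0.058976*I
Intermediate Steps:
a(U) = √(-44 + U)
√(3129 + a((8 + 6)/(28 + 2))) = √(3129 + √(-44 + (8 + 6)/(28 + 2))) = √(3129 + √(-44 + 14/30)) = √(3129 + √(-44 + 14*(1/30))) = √(3129 + √(-44 + 7/15)) = √(3129 + √(-653/15)) = √(3129 + I*√9795/15)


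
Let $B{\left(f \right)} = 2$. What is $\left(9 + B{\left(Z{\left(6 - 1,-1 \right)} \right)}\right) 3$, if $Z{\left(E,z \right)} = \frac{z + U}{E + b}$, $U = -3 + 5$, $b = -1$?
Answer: $33$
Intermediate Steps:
$U = 2$
$Z{\left(E,z \right)} = \frac{2 + z}{-1 + E}$ ($Z{\left(E,z \right)} = \frac{z + 2}{E - 1} = \frac{2 + z}{-1 + E}$)
$\left(9 + B{\left(Z{\left(6 - 1,-1 \right)} \right)}\right) 3 = \left(9 + 2\right) 3 = 11 \cdot 3 = 33$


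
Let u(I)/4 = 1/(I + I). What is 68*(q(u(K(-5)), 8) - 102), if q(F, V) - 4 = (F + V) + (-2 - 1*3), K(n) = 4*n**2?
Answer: -161466/25 ≈ -6458.6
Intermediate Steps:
u(I) = 2/I (u(I) = 4/(I + I) = 4/((2*I)) = 4*(1/(2*I)) = 2/I)
q(F, V) = -1 + F + V (q(F, V) = 4 + ((F + V) + (-2 - 1*3)) = 4 + ((F + V) + (-2 - 3)) = 4 + ((F + V) - 5) = 4 + (-5 + F + V) = -1 + F + V)
68*(q(u(K(-5)), 8) - 102) = 68*((-1 + 2/((4*(-5)**2)) + 8) - 102) = 68*((-1 + 2/((4*25)) + 8) - 102) = 68*((-1 + 2/100 + 8) - 102) = 68*((-1 + 2*(1/100) + 8) - 102) = 68*((-1 + 1/50 + 8) - 102) = 68*(351/50 - 102) = 68*(-4749/50) = -161466/25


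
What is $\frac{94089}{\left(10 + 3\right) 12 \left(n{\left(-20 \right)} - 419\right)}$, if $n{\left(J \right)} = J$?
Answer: $- \frac{31363}{22828} \approx -1.3739$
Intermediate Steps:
$\frac{94089}{\left(10 + 3\right) 12 \left(n{\left(-20 \right)} - 419\right)} = \frac{94089}{\left(10 + 3\right) 12 \left(-20 - 419\right)} = \frac{94089}{13 \cdot 12 \left(-439\right)} = \frac{94089}{156 \left(-439\right)} = \frac{94089}{-68484} = 94089 \left(- \frac{1}{68484}\right) = - \frac{31363}{22828}$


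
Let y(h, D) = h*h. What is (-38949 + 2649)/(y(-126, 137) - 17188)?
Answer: 9075/328 ≈ 27.668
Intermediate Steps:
y(h, D) = h**2
(-38949 + 2649)/(y(-126, 137) - 17188) = (-38949 + 2649)/((-126)**2 - 17188) = -36300/(15876 - 17188) = -36300/(-1312) = -36300*(-1/1312) = 9075/328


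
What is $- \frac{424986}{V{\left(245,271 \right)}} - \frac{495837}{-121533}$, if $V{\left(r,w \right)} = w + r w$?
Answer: $- \frac{1033019672}{450117721} \approx -2.295$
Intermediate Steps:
$- \frac{424986}{V{\left(245,271 \right)}} - \frac{495837}{-121533} = - \frac{424986}{271 \left(1 + 245\right)} - \frac{495837}{-121533} = - \frac{424986}{271 \cdot 246} - - \frac{165279}{40511} = - \frac{424986}{66666} + \frac{165279}{40511} = \left(-424986\right) \frac{1}{66666} + \frac{165279}{40511} = - \frac{70831}{11111} + \frac{165279}{40511} = - \frac{1033019672}{450117721}$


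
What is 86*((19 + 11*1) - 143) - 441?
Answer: -10159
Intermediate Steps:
86*((19 + 11*1) - 143) - 441 = 86*((19 + 11) - 143) - 441 = 86*(30 - 143) - 441 = 86*(-113) - 441 = -9718 - 441 = -10159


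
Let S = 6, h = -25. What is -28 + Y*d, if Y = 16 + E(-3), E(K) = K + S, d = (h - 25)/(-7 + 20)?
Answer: -1314/13 ≈ -101.08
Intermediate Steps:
d = -50/13 (d = (-25 - 25)/(-7 + 20) = -50/13 ≈ -3.8462)
E(K) = 6 + K (E(K) = K + 6 = 6 + K)
Y = 19 (Y = 16 + (6 - 3) = 16 + 3 = 19)
-28 + Y*d = -28 + 19*(-50/13) = -28 - 950/13 = -1314/13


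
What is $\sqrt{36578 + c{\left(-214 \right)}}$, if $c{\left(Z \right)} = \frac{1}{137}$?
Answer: $\frac{\sqrt{686532619}}{137} \approx 191.25$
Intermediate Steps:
$c{\left(Z \right)} = \frac{1}{137}$
$\sqrt{36578 + c{\left(-214 \right)}} = \sqrt{36578 + \frac{1}{137}} = \sqrt{\frac{5011187}{137}} = \frac{\sqrt{686532619}}{137}$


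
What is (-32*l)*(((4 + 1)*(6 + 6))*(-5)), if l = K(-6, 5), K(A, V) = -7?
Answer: -67200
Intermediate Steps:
l = -7
(-32*l)*(((4 + 1)*(6 + 6))*(-5)) = (-32*(-7))*(((4 + 1)*(6 + 6))*(-5)) = 224*((5*12)*(-5)) = 224*(60*(-5)) = 224*(-300) = -67200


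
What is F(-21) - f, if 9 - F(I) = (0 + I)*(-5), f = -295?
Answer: 199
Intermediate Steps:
F(I) = 9 + 5*I (F(I) = 9 - (0 + I)*(-5) = 9 - I*(-5) = 9 - (-5)*I = 9 + 5*I)
F(-21) - f = (9 + 5*(-21)) - 1*(-295) = (9 - 105) + 295 = -96 + 295 = 199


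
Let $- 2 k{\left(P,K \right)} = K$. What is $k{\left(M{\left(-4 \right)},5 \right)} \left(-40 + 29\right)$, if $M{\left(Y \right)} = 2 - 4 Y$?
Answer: $\frac{55}{2} \approx 27.5$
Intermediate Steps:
$k{\left(P,K \right)} = - \frac{K}{2}$
$k{\left(M{\left(-4 \right)},5 \right)} \left(-40 + 29\right) = \left(- \frac{1}{2}\right) 5 \left(-40 + 29\right) = \left(- \frac{5}{2}\right) \left(-11\right) = \frac{55}{2}$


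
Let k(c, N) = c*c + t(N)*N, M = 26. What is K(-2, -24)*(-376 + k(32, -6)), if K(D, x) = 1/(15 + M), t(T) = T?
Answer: 684/41 ≈ 16.683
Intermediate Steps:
K(D, x) = 1/41 (K(D, x) = 1/(15 + 26) = 1/41)
k(c, N) = N**2 + c**2 (k(c, N) = c*c + N*N = c**2 + N**2 = N**2 + c**2)
K(-2, -24)*(-376 + k(32, -6)) = (-376 + ((-6)**2 + 32**2))/41 = (-376 + (36 + 1024))/41 = (-376 + 1060)/41 = (1/41)*684 = 684/41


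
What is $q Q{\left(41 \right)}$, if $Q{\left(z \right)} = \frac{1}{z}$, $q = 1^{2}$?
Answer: $\frac{1}{41} \approx 0.02439$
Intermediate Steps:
$q = 1$
$q Q{\left(41 \right)} = 1 \cdot \frac{1}{41} = \frac{1}{41}$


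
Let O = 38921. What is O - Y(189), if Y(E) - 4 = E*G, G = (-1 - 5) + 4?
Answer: 39295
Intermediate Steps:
G = -2 (G = -6 + 4 = -2)
Y(E) = 4 - 2*E (Y(E) = 4 + E*(-2) = 4 - 2*E)
O - Y(189) = 38921 - (4 - 2*189) = 38921 - (4 - 378) = 38921 - 1*(-374) = 38921 + 374 = 39295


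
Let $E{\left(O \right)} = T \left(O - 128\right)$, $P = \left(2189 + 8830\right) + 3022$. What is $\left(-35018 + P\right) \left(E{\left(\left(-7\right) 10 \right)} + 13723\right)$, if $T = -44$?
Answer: $-470618995$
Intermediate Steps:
$P = 14041$ ($P = 11019 + 3022 = 14041$)
$E{\left(O \right)} = 5632 - 44 O$ ($E{\left(O \right)} = - 44 \left(O - 128\right) = - 44 \left(-128 + O\right) = 5632 - 44 O$)
$\left(-35018 + P\right) \left(E{\left(\left(-7\right) 10 \right)} + 13723\right) = \left(-35018 + 14041\right) \left(\left(5632 - 44 \left(\left(-7\right) 10\right)\right) + 13723\right) = - 20977 \left(\left(5632 - -3080\right) + 13723\right) = - 20977 \left(\left(5632 + 3080\right) + 13723\right) = - 20977 \left(8712 + 13723\right) = \left(-20977\right) 22435 = -470618995$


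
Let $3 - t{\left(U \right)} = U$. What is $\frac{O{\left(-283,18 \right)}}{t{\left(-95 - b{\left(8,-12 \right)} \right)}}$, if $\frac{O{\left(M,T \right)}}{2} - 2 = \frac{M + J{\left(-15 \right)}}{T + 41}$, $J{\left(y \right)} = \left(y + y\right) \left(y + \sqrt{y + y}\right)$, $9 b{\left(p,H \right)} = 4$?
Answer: $\frac{2565}{26137} - \frac{270 i \sqrt{30}}{26137} \approx 0.098137 - 0.056581 i$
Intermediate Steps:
$b{\left(p,H \right)} = \frac{4}{9}$ ($b{\left(p,H \right)} = \frac{1}{9} \cdot 4 = \frac{4}{9}$)
$J{\left(y \right)} = 2 y \left(y + \sqrt{2} \sqrt{y}\right)$ ($J{\left(y \right)} = 2 y \left(y + \sqrt{2 y}\right) = 2 y \left(y + \sqrt{2} \sqrt{y}\right)$)
$t{\left(U \right)} = 3 - U$
$O{\left(M,T \right)} = 4 + \frac{2 \left(450 + M - 30 i \sqrt{30}\right)}{41 + T}$ ($O{\left(M,T \right)} = 4 + 2 \frac{M + \left(2 \left(-15\right)^{2} + 2 \sqrt{2} \left(-15\right)^{\frac{3}{2}}\right)}{T + 41} = 4 + 2 \frac{M + \left(2 \cdot 225 + 2 \sqrt{2} \left(- 15 i \sqrt{15}\right)\right)}{41 + T} = 4 + 2 \frac{M + \left(450 - 30 i \sqrt{30}\right)}{41 + T} = 4 + 2 \frac{450 + M - 30 i \sqrt{30}}{41 + T} = 4 + \frac{2 \left(450 + M - 30 i \sqrt{30}\right)}{41 + T}$)
$\frac{O{\left(-283,18 \right)}}{t{\left(-95 - b{\left(8,-12 \right)} \right)}} = \frac{2 \frac{1}{41 + 18} \left(532 - 283 + 2 \cdot 18 - 30 i \sqrt{30}\right)}{3 - \left(-95 - \frac{4}{9}\right)} = \frac{2 \cdot \frac{1}{59} \left(532 - 283 + 36 - 30 i \sqrt{30}\right)}{3 - \left(-95 - \frac{4}{9}\right)} = \frac{2 \cdot \frac{1}{59} \left(285 - 30 i \sqrt{30}\right)}{3 - - \frac{859}{9}} = \frac{\frac{570}{59} - \frac{60 i \sqrt{30}}{59}}{3 + \frac{859}{9}} = \frac{\frac{570}{59} - \frac{60 i \sqrt{30}}{59}}{\frac{886}{9}} = \left(\frac{570}{59} - \frac{60 i \sqrt{30}}{59}\right) \frac{9}{886} = \frac{2565}{26137} - \frac{270 i \sqrt{30}}{26137}$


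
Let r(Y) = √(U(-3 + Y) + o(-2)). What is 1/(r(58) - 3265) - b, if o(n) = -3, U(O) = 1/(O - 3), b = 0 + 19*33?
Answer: -69513248573/110866371 - 2*I*√2015/554331855 ≈ -627.0 - 1.6196e-7*I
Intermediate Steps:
b = 627 (b = 0 + 627 = 627)
U(O) = 1/(-3 + O)
r(Y) = √(-3 + 1/(-6 + Y)) (r(Y) = √(1/(-3 + (-3 + Y)) - 3) = √(1/(-6 + Y) - 3) = √(-3 + 1/(-6 + Y)))
1/(r(58) - 3265) - b = 1/(√((19 - 3*58)/(-6 + 58)) - 3265) - 1*627 = 1/(√((19 - 174)/52) - 3265) - 627 = 1/(√((1/52)*(-155)) - 3265) - 627 = 1/(√(-155/52) - 3265) - 627 = 1/(I*√2015/26 - 3265) - 627 = 1/(-3265 + I*√2015/26) - 627 = -627 + 1/(-3265 + I*√2015/26)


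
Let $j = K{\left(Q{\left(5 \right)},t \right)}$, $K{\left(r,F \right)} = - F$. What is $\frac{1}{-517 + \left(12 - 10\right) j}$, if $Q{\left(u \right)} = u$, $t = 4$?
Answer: $- \frac{1}{525} \approx -0.0019048$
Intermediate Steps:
$j = -4$ ($j = \left(-1\right) 4 = -4$)
$\frac{1}{-517 + \left(12 - 10\right) j} = \frac{1}{-517 + \left(12 - 10\right) \left(-4\right)} = \frac{1}{-517 + 2 \left(-4\right)} = \frac{1}{-517 - 8} = \frac{1}{-525} = - \frac{1}{525}$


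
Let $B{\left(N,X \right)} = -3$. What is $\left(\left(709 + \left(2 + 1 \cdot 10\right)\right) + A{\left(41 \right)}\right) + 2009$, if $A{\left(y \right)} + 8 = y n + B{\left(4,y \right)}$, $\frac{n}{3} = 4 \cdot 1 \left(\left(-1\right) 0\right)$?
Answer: $2719$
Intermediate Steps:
$n = 0$ ($n = 3 \cdot 4 \cdot 1 \left(\left(-1\right) 0\right) = 3 \cdot 4 \cdot 0 = 3 \cdot 0 = 0$)
$A{\left(y \right)} = -11$ ($A{\left(y \right)} = -8 + \left(y 0 - 3\right) = -8 + \left(0 - 3\right) = -8 - 3 = -11$)
$\left(\left(709 + \left(2 + 1 \cdot 10\right)\right) + A{\left(41 \right)}\right) + 2009 = \left(\left(709 + \left(2 + 1 \cdot 10\right)\right) - 11\right) + 2009 = \left(\left(709 + \left(2 + 10\right)\right) - 11\right) + 2009 = \left(\left(709 + 12\right) - 11\right) + 2009 = \left(721 - 11\right) + 2009 = 710 + 2009 = 2719$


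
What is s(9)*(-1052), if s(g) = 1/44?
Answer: -263/11 ≈ -23.909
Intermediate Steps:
s(g) = 1/44
s(9)*(-1052) = (1/44)*(-1052) = -263/11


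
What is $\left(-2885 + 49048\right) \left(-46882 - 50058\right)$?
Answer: $-4475041220$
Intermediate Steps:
$\left(-2885 + 49048\right) \left(-46882 - 50058\right) = 46163 \left(-96940\right) = -4475041220$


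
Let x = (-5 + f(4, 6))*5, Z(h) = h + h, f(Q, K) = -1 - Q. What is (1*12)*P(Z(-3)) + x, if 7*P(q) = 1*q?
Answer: -422/7 ≈ -60.286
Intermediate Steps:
Z(h) = 2*h
x = -50 (x = (-5 + (-1 - 1*4))*5 = (-5 + (-1 - 4))*5 = (-5 - 5)*5 = -10*5 = -50)
P(q) = q/7 (P(q) = (1*q)/7 = q/7)
(1*12)*P(Z(-3)) + x = (1*12)*((2*(-3))/7) - 50 = 12*((1/7)*(-6)) - 50 = 12*(-6/7) - 50 = -72/7 - 50 = -422/7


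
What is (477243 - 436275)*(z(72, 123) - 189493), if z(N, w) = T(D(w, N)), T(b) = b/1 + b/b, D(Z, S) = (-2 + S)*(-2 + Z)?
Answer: -7416109296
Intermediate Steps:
T(b) = 1 + b (T(b) = b*1 + 1 = b + 1 = 1 + b)
z(N, w) = 5 - 2*N - 2*w + N*w (z(N, w) = 1 + (4 - 2*N - 2*w + N*w) = 5 - 2*N - 2*w + N*w)
(477243 - 436275)*(z(72, 123) - 189493) = (477243 - 436275)*((5 - 2*72 - 2*123 + 72*123) - 189493) = 40968*((5 - 144 - 246 + 8856) - 189493) = 40968*(8471 - 189493) = 40968*(-181022) = -7416109296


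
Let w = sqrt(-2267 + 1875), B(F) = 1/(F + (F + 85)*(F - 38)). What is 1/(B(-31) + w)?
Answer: -3757/5533099209 - 197610686*I*sqrt(2)/5533099209 ≈ -6.79e-7 - 0.050508*I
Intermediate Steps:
B(F) = 1/(F + (-38 + F)*(85 + F)) (B(F) = 1/(F + (85 + F)*(-38 + F)) = 1/(F + (-38 + F)*(85 + F)))
w = 14*I*sqrt(2) (w = sqrt(-392) = 14*I*sqrt(2) ≈ 19.799*I)
1/(B(-31) + w) = 1/(1/(-3230 + (-31)**2 + 48*(-31)) + 14*I*sqrt(2)) = 1/(1/(-3230 + 961 - 1488) + 14*I*sqrt(2)) = 1/(1/(-3757) + 14*I*sqrt(2)) = 1/(-1/3757 + 14*I*sqrt(2))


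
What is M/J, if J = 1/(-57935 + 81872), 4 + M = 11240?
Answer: 268956132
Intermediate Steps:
M = 11236 (M = -4 + 11240 = 11236)
J = 1/23937 ≈ 4.1776e-5
M/J = 11236/(1/23937) = 11236*23937 = 268956132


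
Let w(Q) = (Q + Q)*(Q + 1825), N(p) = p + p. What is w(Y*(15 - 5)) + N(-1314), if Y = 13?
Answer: 505672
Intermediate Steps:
N(p) = 2*p
w(Q) = 2*Q*(1825 + Q) (w(Q) = (2*Q)*(1825 + Q) = 2*Q*(1825 + Q))
w(Y*(15 - 5)) + N(-1314) = 2*(13*(15 - 5))*(1825 + 13*(15 - 5)) + 2*(-1314) = 2*(13*10)*(1825 + 13*10) - 2628 = 2*130*(1825 + 130) - 2628 = 2*130*1955 - 2628 = 508300 - 2628 = 505672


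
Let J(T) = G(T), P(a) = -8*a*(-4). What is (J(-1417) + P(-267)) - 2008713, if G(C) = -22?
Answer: -2017279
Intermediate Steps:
P(a) = 32*a
J(T) = -22
(J(-1417) + P(-267)) - 2008713 = (-22 + 32*(-267)) - 2008713 = (-22 - 8544) - 2008713 = -8566 - 2008713 = -2017279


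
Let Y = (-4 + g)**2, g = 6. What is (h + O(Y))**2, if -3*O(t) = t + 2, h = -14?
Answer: 256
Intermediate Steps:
Y = 4 (Y = (-4 + 6)**2 = 2**2 = 4)
O(t) = -2/3 - t/3 (O(t) = -(t + 2)/3 = -(2 + t)/3 = -2/3 - t/3)
(h + O(Y))**2 = (-14 + (-2/3 - 1/3*4))**2 = (-14 + (-2/3 - 4/3))**2 = (-14 - 2)**2 = (-16)**2 = 256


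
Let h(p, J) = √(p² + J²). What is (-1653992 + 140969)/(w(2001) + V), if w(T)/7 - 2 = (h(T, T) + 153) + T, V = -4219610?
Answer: 8619962653/23953359377 + 57433369*√2/47906718754 ≈ 0.36156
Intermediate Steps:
h(p, J) = √(J² + p²)
w(T) = 1085 + 7*T + 7*√2*√(T²) (w(T) = 14 + 7*((√(T² + T²) + 153) + T) = 14 + 7*((√(2*T²) + 153) + T) = 14 + 7*((√2*√(T²) + 153) + T) = 14 + 7*((153 + √2*√(T²)) + T) = 14 + 7*(153 + T + √2*√(T²)) = 14 + (1071 + 7*T + 7*√2*√(T²)) = 1085 + 7*T + 7*√2*√(T²))
(-1653992 + 140969)/(w(2001) + V) = (-1653992 + 140969)/((1085 + 7*2001 + 7*√2*√(2001²)) - 4219610) = -1513023/((1085 + 14007 + 7*√2*√4004001) - 4219610) = -1513023/((1085 + 14007 + 7*√2*2001) - 4219610) = -1513023/((1085 + 14007 + 14007*√2) - 4219610) = -1513023/((15092 + 14007*√2) - 4219610) = -1513023/(-4204518 + 14007*√2)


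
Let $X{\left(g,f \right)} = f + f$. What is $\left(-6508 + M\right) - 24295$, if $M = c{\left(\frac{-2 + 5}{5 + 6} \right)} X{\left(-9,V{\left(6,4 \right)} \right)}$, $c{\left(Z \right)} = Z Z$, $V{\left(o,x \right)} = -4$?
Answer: $- \frac{3727235}{121} \approx -30804.0$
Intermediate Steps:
$c{\left(Z \right)} = Z^{2}$
$X{\left(g,f \right)} = 2 f$
$M = - \frac{72}{121}$ ($M = \left(\frac{-2 + 5}{5 + 6}\right)^{2} \cdot 2 \left(-4\right) = \left(\frac{3}{11}\right)^{2} \left(-8\right) = \frac{9}{121} \left(-8\right) = - \frac{72}{121} \approx -0.59504$)
$\left(-6508 + M\right) - 24295 = \left(-6508 - \frac{72}{121}\right) - 24295 = - \frac{787540}{121} - 24295 = - \frac{3727235}{121}$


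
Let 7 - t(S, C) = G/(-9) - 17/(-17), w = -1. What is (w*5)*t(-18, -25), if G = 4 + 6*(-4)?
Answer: -170/9 ≈ -18.889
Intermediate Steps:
G = -20 (G = 4 - 24 = -20)
t(S, C) = 34/9 (t(S, C) = 7 - (-20/(-9) - 17/(-17)) = 7 - (-20*(-⅑) - 17*(-1/17)) = 7 - (20/9 + 1) = 7 - 1*29/9 = 7 - 29/9 = 34/9)
(w*5)*t(-18, -25) = -1*5*(34/9) = -5*34/9 = -170/9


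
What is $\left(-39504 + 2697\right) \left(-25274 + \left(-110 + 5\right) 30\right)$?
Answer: $1046202168$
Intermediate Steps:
$\left(-39504 + 2697\right) \left(-25274 + \left(-110 + 5\right) 30\right) = - 36807 \left(-25274 - 3150\right) = \left(-36807\right) \left(-28424\right) = 1046202168$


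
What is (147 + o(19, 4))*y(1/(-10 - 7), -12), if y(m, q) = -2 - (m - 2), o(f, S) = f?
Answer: 166/17 ≈ 9.7647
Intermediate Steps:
y(m, q) = -m (y(m, q) = -2 - (-2 + m) = -2 + (2 - m) = -m)
(147 + o(19, 4))*y(1/(-10 - 7), -12) = (147 + 19)*(-1/(-10 - 7)) = 166*(-1/(-17)) = 166*(-1*(-1/17)) = 166*(1/17) = 166/17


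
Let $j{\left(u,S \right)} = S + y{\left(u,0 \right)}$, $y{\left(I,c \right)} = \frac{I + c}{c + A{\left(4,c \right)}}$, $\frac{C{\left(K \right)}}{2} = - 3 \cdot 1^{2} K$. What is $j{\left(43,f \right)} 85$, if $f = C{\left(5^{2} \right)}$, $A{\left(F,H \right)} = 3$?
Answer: $- \frac{34595}{3} \approx -11532.0$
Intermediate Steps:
$C{\left(K \right)} = - 6 K$ ($C{\left(K \right)} = 2 - 3 \cdot 1^{2} K = 2 \left(-3\right) 1 K = 2 \left(- 3 K\right) = - 6 K$)
$f = -150$ ($f = - 6 \cdot 5^{2} = \left(-6\right) 25 = -150$)
$y{\left(I,c \right)} = \frac{I + c}{3 + c}$ ($y{\left(I,c \right)} = \frac{I + c}{c + 3} = \frac{I + c}{3 + c}$)
$j{\left(u,S \right)} = S + \frac{u}{3}$ ($j{\left(u,S \right)} = S + \frac{u + 0}{3 + 0} = S + \frac{u}{3}$)
$j{\left(43,f \right)} 85 = \left(-150 + \frac{1}{3} \cdot 43\right) 85 = \left(-150 + \frac{43}{3}\right) 85 = \left(- \frac{407}{3}\right) 85 = - \frac{34595}{3}$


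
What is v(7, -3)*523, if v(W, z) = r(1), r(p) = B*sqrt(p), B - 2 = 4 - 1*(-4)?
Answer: 5230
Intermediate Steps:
B = 10 (B = 2 + (4 - 1*(-4)) = 2 + (4 + 4) = 2 + 8 = 10)
r(p) = 10*sqrt(p)
v(W, z) = 10 (v(W, z) = 10*sqrt(1) = 10*1 = 10)
v(7, -3)*523 = 10*523 = 5230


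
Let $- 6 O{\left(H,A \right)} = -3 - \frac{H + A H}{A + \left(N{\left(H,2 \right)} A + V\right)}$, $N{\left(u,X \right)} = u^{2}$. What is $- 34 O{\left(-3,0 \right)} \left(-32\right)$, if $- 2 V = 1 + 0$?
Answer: $1632$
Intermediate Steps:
$V = - \frac{1}{2}$ ($V = - \frac{1 + 0}{2} = \left(- \frac{1}{2}\right) 1 = - \frac{1}{2} \approx -0.5$)
$O{\left(H,A \right)} = \frac{1}{2} + \frac{H + A H}{6 \left(- \frac{1}{2} + A + A H^{2}\right)}$ ($O{\left(H,A \right)} = - \frac{-3 - \frac{H + A H}{A + \left(H^{2} A - \frac{1}{2}\right)}}{6} = - \frac{-3 - \frac{H + A H}{A + \left(A H^{2} - \frac{1}{2}\right)}}{6} = - \frac{-3 - \frac{H + A H}{A + \left(- \frac{1}{2} + A H^{2}\right)}}{6} = - \frac{-3 - \frac{H + A H}{- \frac{1}{2} + A + A H^{2}}}{6} = \frac{1}{2} + \frac{H + A H}{6 \left(- \frac{1}{2} + A + A H^{2}\right)}$)
$- 34 O{\left(-3,0 \right)} \left(-32\right) = - 34 \frac{- \frac{1}{2} + 0 + \frac{1}{3} \left(-3\right) + 0 \left(-3\right)^{2} + \frac{1}{3} \cdot 0 \left(-3\right)}{-1 + 2 \cdot 0 + 2 \cdot 0 \left(-3\right)^{2}} \left(-32\right) = - 34 \frac{- \frac{1}{2} + 0 - 1 + 0 \cdot 9 + 0}{-1 + 0 + 2 \cdot 0 \cdot 9} \left(-32\right) = - 34 \frac{- \frac{1}{2} + 0 - 1 + 0 + 0}{-1 + 0 + 0} \left(-32\right) = - 34 \frac{1}{-1} \left(- \frac{3}{2}\right) \left(-32\right) = - 34 \left(\left(-1\right) \left(- \frac{3}{2}\right)\right) \left(-32\right) = \left(-34\right) \frac{3}{2} \left(-32\right) = \left(-51\right) \left(-32\right) = 1632$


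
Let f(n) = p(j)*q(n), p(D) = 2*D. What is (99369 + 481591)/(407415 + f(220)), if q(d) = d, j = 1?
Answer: 116192/81571 ≈ 1.4244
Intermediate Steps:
f(n) = 2*n (f(n) = (2*1)*n = 2*n)
(99369 + 481591)/(407415 + f(220)) = (99369 + 481591)/(407415 + 2*220) = 580960/(407415 + 440) = 580960/407855 = 580960*(1/407855) = 116192/81571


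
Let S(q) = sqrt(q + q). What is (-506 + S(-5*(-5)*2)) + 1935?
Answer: 1439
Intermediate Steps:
S(q) = sqrt(2)*sqrt(q) (S(q) = sqrt(2*q) = sqrt(2)*sqrt(q))
(-506 + S(-5*(-5)*2)) + 1935 = (-506 + sqrt(2)*sqrt(-5*(-5)*2)) + 1935 = (-506 + sqrt(2)*sqrt(25*2)) + 1935 = (-506 + sqrt(2)*sqrt(50)) + 1935 = (-506 + sqrt(2)*(5*sqrt(2))) + 1935 = (-506 + 10) + 1935 = -496 + 1935 = 1439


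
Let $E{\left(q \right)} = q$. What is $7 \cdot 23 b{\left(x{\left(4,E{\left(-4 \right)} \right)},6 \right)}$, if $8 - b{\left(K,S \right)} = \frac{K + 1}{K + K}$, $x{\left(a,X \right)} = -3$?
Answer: $\frac{3703}{3} \approx 1234.3$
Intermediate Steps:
$b{\left(K,S \right)} = 8 - \frac{1 + K}{2 K}$ ($b{\left(K,S \right)} = 8 - \frac{K + 1}{K + K} = 8 - \frac{1 + K}{2 K}$)
$7 \cdot 23 b{\left(x{\left(4,E{\left(-4 \right)} \right)},6 \right)} = 7 \cdot 23 \frac{-1 + 15 \left(-3\right)}{2 \left(-3\right)} = 161 \cdot \frac{1}{2} \left(- \frac{1}{3}\right) \left(-1 - 45\right) = 161 \cdot \frac{1}{2} \left(- \frac{1}{3}\right) \left(-46\right) = 161 \cdot \frac{23}{3} = \frac{3703}{3}$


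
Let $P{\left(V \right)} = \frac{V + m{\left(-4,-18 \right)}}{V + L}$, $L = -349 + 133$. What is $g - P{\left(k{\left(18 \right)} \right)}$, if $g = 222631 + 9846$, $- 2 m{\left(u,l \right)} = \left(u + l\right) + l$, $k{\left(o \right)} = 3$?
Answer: $\frac{49517624}{213} \approx 2.3248 \cdot 10^{5}$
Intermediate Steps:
$m{\left(u,l \right)} = - l - \frac{u}{2}$ ($m{\left(u,l \right)} = - \frac{\left(u + l\right) + l}{2} = - \frac{\left(l + u\right) + l}{2} = - \frac{u + 2 l}{2} = - l - \frac{u}{2}$)
$g = 232477$
$L = -216$
$P{\left(V \right)} = \frac{20 + V}{-216 + V}$ ($P{\left(V \right)} = \frac{V - -20}{V - 216} = \frac{V + \left(18 + 2\right)}{-216 + V} = \frac{V + 20}{-216 + V} = \frac{20 + V}{-216 + V}$)
$g - P{\left(k{\left(18 \right)} \right)} = 232477 - \frac{20 + 3}{-216 + 3} = 232477 - \frac{1}{-213} \cdot 23 = 232477 - \left(- \frac{1}{213}\right) 23 = 232477 - - \frac{23}{213} = 232477 + \frac{23}{213} = \frac{49517624}{213}$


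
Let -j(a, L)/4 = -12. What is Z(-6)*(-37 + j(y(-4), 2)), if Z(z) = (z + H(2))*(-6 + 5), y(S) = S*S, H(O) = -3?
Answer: 99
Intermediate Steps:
y(S) = S²
j(a, L) = 48 (j(a, L) = -4*(-12) = 48)
Z(z) = 3 - z (Z(z) = (z - 3)*(-6 + 5) = (-3 + z)*(-1) = 3 - z)
Z(-6)*(-37 + j(y(-4), 2)) = (3 - 1*(-6))*(-37 + 48) = (3 + 6)*11 = 9*11 = 99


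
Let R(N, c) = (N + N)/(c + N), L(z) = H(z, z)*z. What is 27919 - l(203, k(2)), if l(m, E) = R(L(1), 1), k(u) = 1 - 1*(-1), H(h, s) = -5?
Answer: 55833/2 ≈ 27917.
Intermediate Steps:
L(z) = -5*z
k(u) = 2 (k(u) = 1 + 1 = 2)
R(N, c) = 2*N/(N + c) (R(N, c) = (2*N)/(N + c) = 2*N/(N + c))
l(m, E) = 5/2 (l(m, E) = 2*(-5*1)/(-5*1 + 1) = 2*(-5)/(-5 + 1) = 2*(-5)/(-4) = 2*(-5)*(-1/4) = 5/2)
27919 - l(203, k(2)) = 27919 - 1*5/2 = 27919 - 5/2 = 55833/2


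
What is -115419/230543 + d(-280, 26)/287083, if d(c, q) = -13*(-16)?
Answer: -33086879833/66184976069 ≈ -0.49992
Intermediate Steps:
d(c, q) = 208
-115419/230543 + d(-280, 26)/287083 = -115419/230543 + 208/287083 = -33086879833/66184976069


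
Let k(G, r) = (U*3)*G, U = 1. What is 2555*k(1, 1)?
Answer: 7665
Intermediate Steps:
k(G, r) = 3*G (k(G, r) = (1*3)*G = 3*G)
2555*k(1, 1) = 2555*(3*1) = 2555*3 = 7665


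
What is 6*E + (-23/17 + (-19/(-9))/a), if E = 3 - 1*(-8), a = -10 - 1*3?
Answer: 128260/1989 ≈ 64.485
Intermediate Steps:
a = -13 (a = -10 - 3 = -13)
E = 11 (E = 3 + 8 = 11)
6*E + (-23/17 + (-19/(-9))/a) = 6*11 + (-23/17 - 19/(-9)/(-13)) = 66 + (-23*1/17 - 19*(-⅑)*(-1/13)) = 66 + (-23/17 + (19/9)*(-1/13)) = 66 + (-23/17 - 19/117) = 66 - 3014/1989 = 128260/1989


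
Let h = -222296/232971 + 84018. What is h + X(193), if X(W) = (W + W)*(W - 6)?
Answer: 36389847904/232971 ≈ 1.5620e+5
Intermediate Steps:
X(W) = 2*W*(-6 + W) (X(W) = (2*W)*(-6 + W) = 2*W*(-6 + W))
h = 19573535182/232971 (h = -222296*1/232971 + 84018 = -222296/232971 + 84018 = 19573535182/232971 ≈ 84017.)
h + X(193) = 19573535182/232971 + 2*193*(-6 + 193) = 19573535182/232971 + 2*193*187 = 19573535182/232971 + 72182 = 36389847904/232971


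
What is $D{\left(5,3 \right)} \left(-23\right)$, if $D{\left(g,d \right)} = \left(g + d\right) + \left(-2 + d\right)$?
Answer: $-207$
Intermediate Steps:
$D{\left(g,d \right)} = -2 + g + 2 d$ ($D{\left(g,d \right)} = \left(d + g\right) + \left(-2 + d\right) = -2 + g + 2 d$)
$D{\left(5,3 \right)} \left(-23\right) = \left(-2 + 5 + 2 \cdot 3\right) \left(-23\right) = \left(-2 + 5 + 6\right) \left(-23\right) = 9 \left(-23\right) = -207$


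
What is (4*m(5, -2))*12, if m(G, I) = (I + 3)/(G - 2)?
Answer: 16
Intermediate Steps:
m(G, I) = (3 + I)/(-2 + G)
(4*m(5, -2))*12 = (4*((3 - 2)/(-2 + 5)))*12 = (4*(1/3))*12 = (4/3)*12 = 16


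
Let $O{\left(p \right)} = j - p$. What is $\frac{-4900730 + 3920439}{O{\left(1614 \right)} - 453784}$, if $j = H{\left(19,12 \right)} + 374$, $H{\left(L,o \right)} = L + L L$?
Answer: $\frac{980291}{454644} \approx 2.1562$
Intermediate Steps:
$H{\left(L,o \right)} = L + L^{2}$
$j = 754$ ($j = 19 \left(1 + 19\right) + 374 = 19 \cdot 20 + 374 = 380 + 374 = 754$)
$O{\left(p \right)} = 754 - p$
$\frac{-4900730 + 3920439}{O{\left(1614 \right)} - 453784} = \frac{-4900730 + 3920439}{\left(754 - 1614\right) - 453784} = - \frac{980291}{\left(754 - 1614\right) - 453784} = - \frac{980291}{-860 - 453784} = - \frac{980291}{-454644} = \left(-980291\right) \left(- \frac{1}{454644}\right) = \frac{980291}{454644}$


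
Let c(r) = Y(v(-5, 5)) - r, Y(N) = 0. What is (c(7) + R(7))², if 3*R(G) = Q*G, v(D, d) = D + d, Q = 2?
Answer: 49/9 ≈ 5.4444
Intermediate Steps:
R(G) = 2*G/3 (R(G) = (2*G)/3 = 2*G/3)
c(r) = -r (c(r) = 0 - r = -r)
(c(7) + R(7))² = (-1*7 + (⅔)*7)² = (-7 + 14/3)² = (-7/3)² = 49/9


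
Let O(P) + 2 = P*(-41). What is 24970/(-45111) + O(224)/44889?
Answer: -46523272/61363263 ≈ -0.75816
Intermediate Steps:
O(P) = -2 - 41*P (O(P) = -2 + P*(-41) = -2 - 41*P)
24970/(-45111) + O(224)/44889 = 24970/(-45111) + (-2 - 41*224)/44889 = 24970*(-1/45111) + (-2 - 9184)*(1/44889) = -2270/4101 - 9186*1/44889 = -2270/4101 - 3062/14963 = -46523272/61363263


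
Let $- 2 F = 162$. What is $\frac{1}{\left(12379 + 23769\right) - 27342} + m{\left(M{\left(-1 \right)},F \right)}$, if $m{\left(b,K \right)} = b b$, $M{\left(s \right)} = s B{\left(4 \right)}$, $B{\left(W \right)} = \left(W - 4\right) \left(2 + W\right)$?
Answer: $\frac{1}{8806} \approx 0.00011356$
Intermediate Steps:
$F = -81$ ($F = \left(- \frac{1}{2}\right) 162 = -81$)
$B{\left(W \right)} = \left(-4 + W\right) \left(2 + W\right)$
$M{\left(s \right)} = 0$ ($M{\left(s \right)} = s \left(-8 + 4^{2} - 8\right) = s \left(-8 + 16 - 8\right) = s 0 = 0$)
$m{\left(b,K \right)} = b^{2}$
$\frac{1}{\left(12379 + 23769\right) - 27342} + m{\left(M{\left(-1 \right)},F \right)} = \frac{1}{\left(12379 + 23769\right) - 27342} + 0^{2} = \frac{1}{36148 - 27342} + 0 = \frac{1}{8806} + 0 = \frac{1}{8806}$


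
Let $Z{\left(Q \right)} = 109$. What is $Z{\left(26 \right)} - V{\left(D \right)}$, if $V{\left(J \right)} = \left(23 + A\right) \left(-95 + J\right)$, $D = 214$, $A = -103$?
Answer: $9629$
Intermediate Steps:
$V{\left(J \right)} = 7600 - 80 J$ ($V{\left(J \right)} = \left(23 - 103\right) \left(-95 + J\right) = - 80 \left(-95 + J\right) = 7600 - 80 J$)
$Z{\left(26 \right)} - V{\left(D \right)} = 109 - \left(7600 - 17120\right) = 109 - -9520 = 109 + 9520 = 9629$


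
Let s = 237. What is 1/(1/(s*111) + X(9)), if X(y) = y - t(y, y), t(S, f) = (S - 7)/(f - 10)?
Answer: 26307/289378 ≈ 0.090909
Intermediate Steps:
t(S, f) = (-7 + S)/(-10 + f)
X(y) = y - (-7 + y)/(-10 + y)
1/(1/(s*111) + X(9)) = 1/(1/(237*111) + (7 - 1*9 + 9*(-10 + 9))/(-10 + 9)) = 1/(1/26307 + (7 - 9 + 9*(-1))/(-1)) = 1/(1/26307 - (7 - 9 - 9)) = 1/(1/26307 - 1*(-11)) = 1/(1/26307 + 11) = 1/(289378/26307) = 26307/289378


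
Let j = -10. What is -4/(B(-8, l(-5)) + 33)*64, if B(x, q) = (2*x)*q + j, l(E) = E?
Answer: -256/103 ≈ -2.4854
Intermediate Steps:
B(x, q) = -10 + 2*q*x (B(x, q) = (2*x)*q - 10 = 2*q*x - 10 = -10 + 2*q*x)
-4/(B(-8, l(-5)) + 33)*64 = -4/((-10 + 2*(-5)*(-8)) + 33)*64 = -4/((-10 + 80) + 33)*64 = -4/(70 + 33)*64 = -4/103*64 = -256/103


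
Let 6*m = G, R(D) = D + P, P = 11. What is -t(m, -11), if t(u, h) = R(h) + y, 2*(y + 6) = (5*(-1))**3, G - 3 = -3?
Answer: 137/2 ≈ 68.500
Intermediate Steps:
G = 0 (G = 3 - 3 = 0)
R(D) = 11 + D (R(D) = D + 11 = 11 + D)
y = -137/2 (y = -6 + (5*(-1))**3/2 = -6 + (1/2)*(-5)**3 = -6 + (1/2)*(-125) = -6 - 125/2 = -137/2 ≈ -68.500)
m = 0 (m = (1/6)*0 = 0)
t(u, h) = -115/2 + h (t(u, h) = (11 + h) - 137/2 = -115/2 + h)
-t(m, -11) = -(-115/2 - 11) = -1*(-137/2) = 137/2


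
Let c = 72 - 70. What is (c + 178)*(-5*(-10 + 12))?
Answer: -1800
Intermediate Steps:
c = 2
(c + 178)*(-5*(-10 + 12)) = (2 + 178)*(-5*(-10 + 12)) = 180*(-5*2) = 180*(-10) = -1800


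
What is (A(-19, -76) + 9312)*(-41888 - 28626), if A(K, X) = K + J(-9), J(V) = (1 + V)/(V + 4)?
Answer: -3276997122/5 ≈ -6.5540e+8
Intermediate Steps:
J(V) = (1 + V)/(4 + V)
A(K, X) = 8/5 + K (A(K, X) = K + (1 - 9)/(4 - 9) = K - 8/(-5) = K - ⅕*(-8) = K + 8/5 = 8/5 + K)
(A(-19, -76) + 9312)*(-41888 - 28626) = ((8/5 - 19) + 9312)*(-41888 - 28626) = (-87/5 + 9312)*(-70514) = (46473/5)*(-70514) = -3276997122/5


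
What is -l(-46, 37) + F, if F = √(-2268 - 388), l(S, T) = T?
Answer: -37 + 4*I*√166 ≈ -37.0 + 51.536*I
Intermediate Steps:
F = 4*I*√166 (F = √(-2656) = 4*I*√166 ≈ 51.536*I)
-l(-46, 37) + F = -1*37 + 4*I*√166 = -37 + 4*I*√166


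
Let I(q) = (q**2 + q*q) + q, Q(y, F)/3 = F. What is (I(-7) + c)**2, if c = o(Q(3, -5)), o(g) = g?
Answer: 5776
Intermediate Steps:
Q(y, F) = 3*F
I(q) = q + 2*q**2 (I(q) = (q**2 + q**2) + q = 2*q**2 + q = q + 2*q**2)
c = -15 (c = 3*(-5) = -15)
(I(-7) + c)**2 = (-7*(1 + 2*(-7)) - 15)**2 = (-7*(1 - 14) - 15)**2 = (-7*(-13) - 15)**2 = (91 - 15)**2 = 76**2 = 5776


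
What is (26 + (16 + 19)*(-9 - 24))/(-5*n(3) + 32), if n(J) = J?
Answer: -1129/17 ≈ -66.412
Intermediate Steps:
(26 + (16 + 19)*(-9 - 24))/(-5*n(3) + 32) = (26 + (16 + 19)*(-9 - 24))/(-5*3 + 32) = (26 + 35*(-33))/(-15 + 32) = (26 - 1155)/17 = -1129*1/17 = -1129/17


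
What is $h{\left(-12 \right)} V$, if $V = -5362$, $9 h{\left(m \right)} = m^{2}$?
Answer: $-85792$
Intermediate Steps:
$h{\left(m \right)} = \frac{m^{2}}{9}$
$h{\left(-12 \right)} V = \frac{\left(-12\right)^{2}}{9} \left(-5362\right) = \frac{1}{9} \cdot 144 \left(-5362\right) = 16 \left(-5362\right) = -85792$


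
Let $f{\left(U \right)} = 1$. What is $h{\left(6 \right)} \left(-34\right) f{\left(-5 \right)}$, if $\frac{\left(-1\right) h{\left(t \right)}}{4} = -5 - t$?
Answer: $-1496$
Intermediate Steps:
$h{\left(t \right)} = 20 + 4 t$ ($h{\left(t \right)} = - 4 \left(-5 - t\right) = 20 + 4 t$)
$h{\left(6 \right)} \left(-34\right) f{\left(-5 \right)} = \left(20 + 4 \cdot 6\right) \left(-34\right) 1 = \left(20 + 24\right) \left(-34\right) 1 = 44 \left(-34\right) 1 = \left(-1496\right) 1 = -1496$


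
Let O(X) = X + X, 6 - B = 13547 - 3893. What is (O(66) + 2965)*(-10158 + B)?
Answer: -61339182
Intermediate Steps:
B = -9648 (B = 6 - (13547 - 3893) = 6 - 1*9654 = 6 - 9654 = -9648)
O(X) = 2*X
(O(66) + 2965)*(-10158 + B) = (2*66 + 2965)*(-10158 - 9648) = (132 + 2965)*(-19806) = 3097*(-19806) = -61339182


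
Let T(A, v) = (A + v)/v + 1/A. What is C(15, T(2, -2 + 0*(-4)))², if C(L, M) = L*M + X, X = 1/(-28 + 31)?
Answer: 2209/36 ≈ 61.361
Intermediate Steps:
X = ⅓ (X = 1/3 = ⅓ ≈ 0.33333)
T(A, v) = 1/A + (A + v)/v (T(A, v) = (A + v)/v + 1/A = 1/A + (A + v)/v)
C(L, M) = ⅓ + L*M (C(L, M) = L*M + ⅓ = ⅓ + L*M)
C(15, T(2, -2 + 0*(-4)))² = (⅓ + 15*(1 + 1/2 + 2/(-2 + 0*(-4))))² = (⅓ + 15*(1 + ½ + 2/(-2 + 0)))² = (⅓ + 15*(1 + ½ + 2/(-2)))² = (⅓ + 15*(1 + ½ + 2*(-½)))² = (⅓ + 15*(1 + ½ - 1))² = (⅓ + 15*(½))² = (⅓ + 15/2)² = (47/6)² = 2209/36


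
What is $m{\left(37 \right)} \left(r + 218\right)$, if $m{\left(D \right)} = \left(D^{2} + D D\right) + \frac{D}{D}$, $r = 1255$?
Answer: $4034547$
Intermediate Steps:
$m{\left(D \right)} = 1 + 2 D^{2}$ ($m{\left(D \right)} = \left(D^{2} + D^{2}\right) + 1 = 2 D^{2} + 1 = 1 + 2 D^{2}$)
$m{\left(37 \right)} \left(r + 218\right) = \left(1 + 2 \cdot 37^{2}\right) \left(1255 + 218\right) = \left(1 + 2 \cdot 1369\right) 1473 = \left(1 + 2738\right) 1473 = 2739 \cdot 1473 = 4034547$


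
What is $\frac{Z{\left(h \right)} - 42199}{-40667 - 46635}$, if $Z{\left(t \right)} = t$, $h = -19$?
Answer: $\frac{21109}{43651} \approx 0.48359$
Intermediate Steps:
$\frac{Z{\left(h \right)} - 42199}{-40667 - 46635} = \frac{-19 - 42199}{-40667 - 46635} = - \frac{42218}{-87302} = \left(-42218\right) \left(- \frac{1}{87302}\right) = \frac{21109}{43651}$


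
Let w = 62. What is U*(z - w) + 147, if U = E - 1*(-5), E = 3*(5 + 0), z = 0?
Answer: -1093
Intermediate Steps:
E = 15 (E = 3*5 = 15)
U = 20 (U = 15 - 1*(-5) = 15 + 5 = 20)
U*(z - w) + 147 = 20*(0 - 1*62) + 147 = 20*(0 - 62) + 147 = 20*(-62) + 147 = -1240 + 147 = -1093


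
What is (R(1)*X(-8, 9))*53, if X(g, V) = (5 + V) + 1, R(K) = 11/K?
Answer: 8745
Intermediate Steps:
X(g, V) = 6 + V
(R(1)*X(-8, 9))*53 = ((11/1)*(6 + 9))*53 = ((11*1)*15)*53 = (11*15)*53 = 165*53 = 8745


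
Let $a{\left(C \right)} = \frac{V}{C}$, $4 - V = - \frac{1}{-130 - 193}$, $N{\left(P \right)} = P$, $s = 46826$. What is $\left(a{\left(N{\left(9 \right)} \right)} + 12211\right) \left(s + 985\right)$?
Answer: $\frac{565742271916}{969} \approx 5.8384 \cdot 10^{8}$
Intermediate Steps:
$V = \frac{1291}{323}$ ($V = 4 - - \frac{1}{-130 - 193} = 4 - - \frac{1}{-323} = 4 - \left(-1\right) \left(- \frac{1}{323}\right) = 4 - \frac{1}{323} = \frac{1291}{323} \approx 3.9969$)
$a{\left(C \right)} = \frac{1291}{323 C}$
$\left(a{\left(N{\left(9 \right)} \right)} + 12211\right) \left(s + 985\right) = \left(\frac{1291}{323 \cdot 9} + 12211\right) \left(46826 + 985\right) = \left(\frac{1291}{323} \cdot \frac{1}{9} + 12211\right) 47811 = \left(\frac{1291}{2907} + 12211\right) 47811 = \frac{35498668}{2907} \cdot 47811 = \frac{565742271916}{969}$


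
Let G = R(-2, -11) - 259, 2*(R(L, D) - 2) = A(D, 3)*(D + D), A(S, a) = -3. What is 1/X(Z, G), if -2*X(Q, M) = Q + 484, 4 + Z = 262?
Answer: -1/371 ≈ -0.0026954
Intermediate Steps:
R(L, D) = 2 - 3*D (R(L, D) = 2 + (-3*(D + D))/2 = 2 + (-6*D)/2 = 2 - 3*D)
Z = 258 (Z = -4 + 262 = 258)
G = -224 (G = (2 - 3*(-11)) - 259 = (2 + 33) - 259 = 35 - 259 = -224)
X(Q, M) = -242 - Q/2 (X(Q, M) = -(Q + 484)/2 = -(484 + Q)/2 = -242 - Q/2)
1/X(Z, G) = 1/(-242 - ½*258) = 1/(-242 - 129) = 1/(-371) = -1/371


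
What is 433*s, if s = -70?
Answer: -30310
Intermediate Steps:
433*s = 433*(-70) = -30310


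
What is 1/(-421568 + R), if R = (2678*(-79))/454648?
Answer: -227324/95832629813 ≈ -2.3721e-6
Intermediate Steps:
R = -105781/227324 (R = -211562*1/454648 = -105781/227324 ≈ -0.46533)
1/(-421568 + R) = 1/(-421568 - 105781/227324) = 1/(-95832629813/227324) = -227324/95832629813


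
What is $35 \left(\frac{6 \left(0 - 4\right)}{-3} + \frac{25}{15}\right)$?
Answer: $\frac{1015}{3} \approx 338.33$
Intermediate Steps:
$35 \left(\frac{6 \left(0 - 4\right)}{-3} + \frac{25}{15}\right) = 35 \left(6 \left(-4\right) \left(- \frac{1}{3}\right) + 25 \cdot \frac{1}{15}\right) = 35 \left(\left(-24\right) \left(- \frac{1}{3}\right) + \frac{5}{3}\right) = 35 \left(8 + \frac{5}{3}\right) = 35 \cdot \frac{29}{3} = \frac{1015}{3}$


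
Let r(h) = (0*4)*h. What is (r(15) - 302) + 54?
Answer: -248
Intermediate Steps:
r(h) = 0 (r(h) = 0*h = 0)
(r(15) - 302) + 54 = (0 - 302) + 54 = -302 + 54 = -248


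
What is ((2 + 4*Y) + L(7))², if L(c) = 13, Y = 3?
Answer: 729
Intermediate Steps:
((2 + 4*Y) + L(7))² = ((2 + 4*3) + 13)² = ((2 + 12) + 13)² = (14 + 13)² = 27² = 729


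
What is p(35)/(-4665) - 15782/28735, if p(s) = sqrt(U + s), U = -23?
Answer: -15782/28735 - 2*sqrt(3)/4665 ≈ -0.54997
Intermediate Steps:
p(s) = sqrt(-23 + s)
p(35)/(-4665) - 15782/28735 = sqrt(-23 + 35)/(-4665) - 15782/28735 = sqrt(12)*(-1/4665) - 15782*1/28735 = (2*sqrt(3))*(-1/4665) - 15782/28735 = -2*sqrt(3)/4665 - 15782/28735 = -15782/28735 - 2*sqrt(3)/4665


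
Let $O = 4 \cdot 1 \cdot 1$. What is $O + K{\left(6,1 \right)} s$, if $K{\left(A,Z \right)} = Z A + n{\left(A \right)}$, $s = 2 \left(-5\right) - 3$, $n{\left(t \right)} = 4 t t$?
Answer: $-1946$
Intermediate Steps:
$n{\left(t \right)} = 4 t^{2}$
$s = -13$ ($s = -10 - 3 = -13$)
$O = 4$ ($O = 4 \cdot 1 = 4$)
$K{\left(A,Z \right)} = 4 A^{2} + A Z$ ($K{\left(A,Z \right)} = Z A + 4 A^{2} = A Z + 4 A^{2} = 4 A^{2} + A Z$)
$O + K{\left(6,1 \right)} s = 4 + 6 \left(1 + 4 \cdot 6\right) \left(-13\right) = 4 + 6 \left(1 + 24\right) \left(-13\right) = 4 + 6 \cdot 25 \left(-13\right) = 4 + 150 \left(-13\right) = 4 - 1950 = -1946$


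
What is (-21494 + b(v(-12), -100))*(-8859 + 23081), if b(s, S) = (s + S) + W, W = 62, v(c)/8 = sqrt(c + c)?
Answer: -306228104 + 227552*I*sqrt(6) ≈ -3.0623e+8 + 5.5739e+5*I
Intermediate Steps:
v(c) = 8*sqrt(2)*sqrt(c) (v(c) = 8*sqrt(c + c) = 8*sqrt(2*c) = 8*(sqrt(2)*sqrt(c)) = 8*sqrt(2)*sqrt(c))
b(s, S) = 62 + S + s (b(s, S) = (s + S) + 62 = (S + s) + 62 = 62 + S + s)
(-21494 + b(v(-12), -100))*(-8859 + 23081) = (-21494 + (62 - 100 + 8*sqrt(2)*sqrt(-12)))*(-8859 + 23081) = (-21494 + (62 - 100 + 8*sqrt(2)*(2*I*sqrt(3))))*14222 = (-21494 + (62 - 100 + 16*I*sqrt(6)))*14222 = (-21494 + (-38 + 16*I*sqrt(6)))*14222 = (-21532 + 16*I*sqrt(6))*14222 = -306228104 + 227552*I*sqrt(6)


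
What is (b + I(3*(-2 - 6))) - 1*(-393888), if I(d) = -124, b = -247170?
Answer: 146594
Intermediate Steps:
(b + I(3*(-2 - 6))) - 1*(-393888) = (-247170 - 124) - 1*(-393888) = -247294 + 393888 = 146594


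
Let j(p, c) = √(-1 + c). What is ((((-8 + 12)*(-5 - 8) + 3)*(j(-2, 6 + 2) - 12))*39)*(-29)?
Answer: -665028 + 55419*√7 ≈ -5.1840e+5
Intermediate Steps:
((((-8 + 12)*(-5 - 8) + 3)*(j(-2, 6 + 2) - 12))*39)*(-29) = ((((-8 + 12)*(-5 - 8) + 3)*(√(-1 + (6 + 2)) - 12))*39)*(-29) = (((4*(-13) + 3)*(√(-1 + 8) - 12))*39)*(-29) = (((-52 + 3)*(√7 - 12))*39)*(-29) = (-49*(-12 + √7)*39)*(-29) = ((588 - 49*√7)*39)*(-29) = (22932 - 1911*√7)*(-29) = -665028 + 55419*√7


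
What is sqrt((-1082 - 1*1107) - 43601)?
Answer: I*sqrt(45790) ≈ 213.99*I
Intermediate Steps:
sqrt((-1082 - 1*1107) - 43601) = sqrt((-1082 - 1107) - 43601) = sqrt(-2189 - 43601) = sqrt(-45790) = I*sqrt(45790)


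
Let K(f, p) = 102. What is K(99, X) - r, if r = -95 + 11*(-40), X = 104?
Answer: 637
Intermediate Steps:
r = -535 (r = -95 - 440 = -535)
K(99, X) - r = 102 - 1*(-535) = 102 + 535 = 637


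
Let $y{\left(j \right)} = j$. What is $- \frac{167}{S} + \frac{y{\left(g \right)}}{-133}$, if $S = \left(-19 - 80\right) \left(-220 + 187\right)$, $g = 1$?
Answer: $- \frac{25478}{434511} \approx -0.058636$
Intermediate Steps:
$S = 3267$ ($S = \left(-99\right) \left(-33\right) = 3267$)
$- \frac{167}{S} + \frac{y{\left(g \right)}}{-133} = - \frac{167}{3267} + 1 \frac{1}{-133} = \left(-167\right) \frac{1}{3267} + 1 \left(- \frac{1}{133}\right) = - \frac{167}{3267} - \frac{1}{133} = - \frac{25478}{434511}$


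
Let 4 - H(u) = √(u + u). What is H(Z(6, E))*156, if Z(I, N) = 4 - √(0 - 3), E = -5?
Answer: 624 - 156*√(8 - 2*I*√3) ≈ 172.98 + 93.457*I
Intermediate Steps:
Z(I, N) = 4 - I*√3 (Z(I, N) = 4 - √(-3) = 4 - I*√3)
H(u) = 4 - √2*√u (H(u) = 4 - √(u + u) = 4 - √(2*u) = 4 - √2*√u)
H(Z(6, E))*156 = (4 - √2*√(4 - I*√3))*156 = 624 - 156*√2*√(4 - I*√3)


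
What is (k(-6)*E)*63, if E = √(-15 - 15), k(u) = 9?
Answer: 567*I*√30 ≈ 3105.6*I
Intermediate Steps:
E = I*√30 (E = √(-30) = I*√30 ≈ 5.4772*I)
(k(-6)*E)*63 = (9*(I*√30))*63 = (9*I*√30)*63 = 567*I*√30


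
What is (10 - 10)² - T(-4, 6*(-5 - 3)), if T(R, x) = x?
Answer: 48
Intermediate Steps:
(10 - 10)² - T(-4, 6*(-5 - 3)) = (10 - 10)² - 6*(-5 - 3) = 0² - 6*(-8) = 0 - 1*(-48) = 0 + 48 = 48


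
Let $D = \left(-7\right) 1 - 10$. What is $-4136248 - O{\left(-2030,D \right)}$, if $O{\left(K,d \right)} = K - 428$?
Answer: $-4133790$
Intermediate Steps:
$D = -17$ ($D = -7 - 10 = -17$)
$O{\left(K,d \right)} = -428 + K$ ($O{\left(K,d \right)} = K - 428 = -428 + K$)
$-4136248 - O{\left(-2030,D \right)} = -4136248 - \left(-428 - 2030\right) = -4136248 - -2458 = -4136248 + 2458 = -4133790$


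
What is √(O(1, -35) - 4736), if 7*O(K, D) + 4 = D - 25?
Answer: 8*I*√3633/7 ≈ 68.885*I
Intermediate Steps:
O(K, D) = -29/7 + D/7 (O(K, D) = -4/7 + (D - 25)/7 = -4/7 + (-25 + D)/7 = -4/7 + (-25/7 + D/7) = -29/7 + D/7)
√(O(1, -35) - 4736) = √((-29/7 + (⅐)*(-35)) - 4736) = √((-29/7 - 5) - 4736) = √(-64/7 - 4736) = √(-33216/7) = 8*I*√3633/7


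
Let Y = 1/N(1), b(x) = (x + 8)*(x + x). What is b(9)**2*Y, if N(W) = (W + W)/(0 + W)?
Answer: 46818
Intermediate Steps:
b(x) = 2*x*(8 + x) (b(x) = (8 + x)*(2*x) = 2*x*(8 + x))
N(W) = 2 (N(W) = (2*W)/W = 2)
Y = 1/2 ≈ 0.50000
b(9)**2*Y = (2*9*(8 + 9))**2*(1/2) = (2*9*17)**2*(1/2) = 306**2*(1/2) = 93636*(1/2) = 46818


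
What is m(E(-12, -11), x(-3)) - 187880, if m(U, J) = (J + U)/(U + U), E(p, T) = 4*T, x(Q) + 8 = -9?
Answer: -16533379/88 ≈ -1.8788e+5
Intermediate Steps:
x(Q) = -17 (x(Q) = -8 - 9 = -17)
m(U, J) = (J + U)/(2*U) (m(U, J) = (J + U)/((2*U)) = (J + U)*(1/(2*U)) = (J + U)/(2*U))
m(E(-12, -11), x(-3)) - 187880 = (-17 + 4*(-11))/(2*((4*(-11)))) - 187880 = (½)*(-17 - 44)/(-44) - 187880 = (½)*(-1/44)*(-61) - 187880 = 61/88 - 187880 = -16533379/88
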